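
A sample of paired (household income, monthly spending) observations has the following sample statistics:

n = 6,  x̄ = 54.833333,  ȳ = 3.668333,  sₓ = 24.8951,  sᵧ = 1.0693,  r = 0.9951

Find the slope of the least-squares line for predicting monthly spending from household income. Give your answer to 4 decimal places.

b = r · sᵧ/sₓ = 0.9951 · 1.0693/24.8951 = 0.042742

0.0427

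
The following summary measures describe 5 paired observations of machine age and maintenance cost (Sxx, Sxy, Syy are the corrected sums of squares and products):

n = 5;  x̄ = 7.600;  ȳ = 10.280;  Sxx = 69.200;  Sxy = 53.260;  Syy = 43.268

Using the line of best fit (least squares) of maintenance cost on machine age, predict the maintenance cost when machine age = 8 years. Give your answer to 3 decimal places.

b = Sxy/Sxx = 53.26/69.2 = 0.769653
a = ȳ − b·x̄ = 10.28 − 0.769653·7.6 = 4.430636
ŷ(8) = a + b·8 = 4.430636 + 0.769653·8 = 10.587861

10.588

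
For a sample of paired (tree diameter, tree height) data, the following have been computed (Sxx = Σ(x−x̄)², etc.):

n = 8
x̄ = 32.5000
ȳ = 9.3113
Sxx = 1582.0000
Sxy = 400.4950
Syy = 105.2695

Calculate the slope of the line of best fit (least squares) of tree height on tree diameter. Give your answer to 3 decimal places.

b = Sxy/Sxx = 400.495/1582 = 0.253157

0.253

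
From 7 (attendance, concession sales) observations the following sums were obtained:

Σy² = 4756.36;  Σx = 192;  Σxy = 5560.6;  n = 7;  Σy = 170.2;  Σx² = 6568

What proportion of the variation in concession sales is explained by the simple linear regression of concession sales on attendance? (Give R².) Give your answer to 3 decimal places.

Sxx = Σx² − (Σx)²/n = 6568 − 5266.285714 = 1301.714286
Sxy = Σxy − (Σx)(Σy)/n = 5560.6 − 4668.342857 = 892.257143
Syy = Σy² − (Σy)²/n = 4756.36 − 4138.291429 = 618.068571
R² = Sxy²/(Sxx·Syy) = (892.257143)²/(1301.714286·618.068571) = 0.989527

0.990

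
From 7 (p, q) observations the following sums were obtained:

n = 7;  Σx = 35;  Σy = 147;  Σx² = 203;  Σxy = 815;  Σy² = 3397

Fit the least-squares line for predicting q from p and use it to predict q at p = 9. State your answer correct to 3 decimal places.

32.429

Sxx = Σx² − (Σx)²/n = 203 − 175 = 28
Sxy = Σxy − (Σx)(Σy)/n = 815 − 735 = 80
b = Sxy/Sxx = 80/28 = 2.857143
a = ȳ − b·x̄ = 21 − 2.857143·5 = 6.714286
ŷ(9) = a + b·9 = 6.714286 + 2.857143·9 = 32.428571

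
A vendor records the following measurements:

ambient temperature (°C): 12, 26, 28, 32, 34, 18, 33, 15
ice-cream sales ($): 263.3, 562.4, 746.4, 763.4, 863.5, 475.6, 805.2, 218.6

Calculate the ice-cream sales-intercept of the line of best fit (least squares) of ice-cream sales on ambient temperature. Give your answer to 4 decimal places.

-105.3678

n = 8, Σx = 198, Σy = 4698.4, Σxy = 130880.4, Σx² = 5422
Sxx = Σx² − (Σx)²/n = 5422 − 4900.5 = 521.5
Sxy = Σxy − (Σx)(Σy)/n = 130880.4 − 116285.4 = 14595
b = Sxy/Sxx = 14595/521.5 = 27.986577
a = ȳ − b·x̄ = 587.3 − 27.986577·24.75 = -105.367785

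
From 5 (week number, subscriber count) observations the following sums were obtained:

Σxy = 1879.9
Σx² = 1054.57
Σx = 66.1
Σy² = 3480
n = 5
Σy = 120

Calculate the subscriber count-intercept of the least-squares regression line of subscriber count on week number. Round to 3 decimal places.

Sxx = Σx² − (Σx)²/n = 1054.57 − 873.842 = 180.728
Sxy = Σxy − (Σx)(Σy)/n = 1879.9 − 1586.4 = 293.5
b = Sxy/Sxx = 293.5/180.728 = 1.623987
a = ȳ − b·x̄ = 24 − 1.623987·13.22 = 2.530886

2.531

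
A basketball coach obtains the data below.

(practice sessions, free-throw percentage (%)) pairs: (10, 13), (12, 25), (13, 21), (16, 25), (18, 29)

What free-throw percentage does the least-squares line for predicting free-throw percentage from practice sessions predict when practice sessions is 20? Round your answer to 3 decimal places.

32.569

n = 5, Σx = 69, Σy = 113, Σxy = 1625, Σx² = 993
Sxx = Σx² − (Σx)²/n = 993 − 952.2 = 40.8
Sxy = Σxy − (Σx)(Σy)/n = 1625 − 1559.4 = 65.6
b = Sxy/Sxx = 65.6/40.8 = 1.607843
a = ȳ − b·x̄ = 22.6 − 1.607843·13.8 = 0.411765
ŷ(20) = a + b·20 = 0.411765 + 1.607843·20 = 32.568627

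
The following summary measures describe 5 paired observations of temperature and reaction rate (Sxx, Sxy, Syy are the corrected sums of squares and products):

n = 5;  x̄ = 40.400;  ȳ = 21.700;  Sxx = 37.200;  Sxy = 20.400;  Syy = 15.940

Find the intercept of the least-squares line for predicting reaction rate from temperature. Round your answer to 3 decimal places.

-0.455

b = Sxy/Sxx = 20.4/37.2 = 0.548387
a = ȳ − b·x̄ = 21.7 − 0.548387·40.4 = -0.454839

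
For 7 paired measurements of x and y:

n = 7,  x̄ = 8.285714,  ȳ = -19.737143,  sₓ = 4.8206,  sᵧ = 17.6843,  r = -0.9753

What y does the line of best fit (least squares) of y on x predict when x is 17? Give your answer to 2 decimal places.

b = r · sᵧ/sₓ = -0.9753 · 17.6843/4.8206 = -3.577874
a = ȳ − b·x̄ = -19.737143 − (-3.577874)·8.285714 = 9.908095
ŷ(17) = a + b·17 = 9.908095 + (-3.577874)·17 = -50.915757

-50.92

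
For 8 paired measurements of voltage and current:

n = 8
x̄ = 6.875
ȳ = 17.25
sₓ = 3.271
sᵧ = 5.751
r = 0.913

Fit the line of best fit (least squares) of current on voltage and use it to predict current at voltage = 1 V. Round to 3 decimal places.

7.819

b = r · sᵧ/sₓ = 0.913 · 5.751/3.271 = 1.605216
a = ȳ − b·x̄ = 17.25 − 1.605216·6.875 = 6.214137
ŷ(1) = a + b·1 = 6.214137 + 1.605216·1 = 7.819353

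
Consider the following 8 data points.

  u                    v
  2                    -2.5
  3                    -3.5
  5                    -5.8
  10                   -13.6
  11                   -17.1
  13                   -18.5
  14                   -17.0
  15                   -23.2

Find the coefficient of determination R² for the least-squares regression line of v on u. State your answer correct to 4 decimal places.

n = 8, Σx = 73, Σy = -101.2, Σxy = -1195.1, Σx² = 849, Σy² = 1699
Sxx = Σx² − (Σx)²/n = 849 − 666.125 = 182.875
Sxy = Σxy − (Σx)(Σy)/n = -1195.1 − (-923.45) = -271.65
Syy = Σy² − (Σy)²/n = 1699 − 1280.18 = 418.82
R² = Sxy²/(Sxx·Syy) = (-271.65)²/(182.875·418.82) = 0.963469

0.9635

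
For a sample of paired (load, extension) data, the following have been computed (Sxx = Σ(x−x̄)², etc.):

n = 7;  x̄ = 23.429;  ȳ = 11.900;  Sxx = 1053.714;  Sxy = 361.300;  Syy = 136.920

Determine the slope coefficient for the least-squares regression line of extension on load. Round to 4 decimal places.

0.3429

b = Sxy/Sxx = 361.3/1053.714 = 0.342882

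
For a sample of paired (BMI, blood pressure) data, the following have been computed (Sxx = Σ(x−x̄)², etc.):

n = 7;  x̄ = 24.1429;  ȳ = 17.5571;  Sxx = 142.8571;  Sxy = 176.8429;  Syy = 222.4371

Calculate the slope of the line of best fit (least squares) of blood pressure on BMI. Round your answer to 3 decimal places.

b = Sxy/Sxx = 176.8429/142.8571 = 1.237901

1.238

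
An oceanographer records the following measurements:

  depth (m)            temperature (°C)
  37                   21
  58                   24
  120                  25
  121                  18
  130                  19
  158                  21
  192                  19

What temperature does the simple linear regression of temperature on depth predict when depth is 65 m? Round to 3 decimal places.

n = 7, Σx = 816, Σy = 147, Σxy = 16783, Σx² = 112502
Sxx = Σx² − (Σx)²/n = 112502 − 95122.285714 = 17379.714286
Sxy = Σxy − (Σx)(Σy)/n = 16783 − 17136 = -353
b = Sxy/Sxx = -353/17379.714286 = -0.020311
a = ȳ − b·x̄ = 21 − (-0.020311)·116.571429 = 23.367686
ŷ(65) = a + b·65 = 23.367686 + (-0.020311)·65 = 22.047469

22.047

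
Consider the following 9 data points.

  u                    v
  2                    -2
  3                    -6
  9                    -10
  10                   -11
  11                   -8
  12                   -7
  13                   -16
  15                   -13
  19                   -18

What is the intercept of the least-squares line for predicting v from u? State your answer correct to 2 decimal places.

n = 9, Σx = 94, Σy = -91, Σxy = -1139, Σx² = 1214
Sxx = Σx² − (Σx)²/n = 1214 − 981.777778 = 232.222222
Sxy = Σxy − (Σx)(Σy)/n = -1139 − (-950.444444) = -188.555556
b = Sxy/Sxx = -188.555556/232.222222 = -0.811962
a = ȳ − b·x̄ = -10.111111 − (-0.811962)·10.444444 = -1.630622

-1.63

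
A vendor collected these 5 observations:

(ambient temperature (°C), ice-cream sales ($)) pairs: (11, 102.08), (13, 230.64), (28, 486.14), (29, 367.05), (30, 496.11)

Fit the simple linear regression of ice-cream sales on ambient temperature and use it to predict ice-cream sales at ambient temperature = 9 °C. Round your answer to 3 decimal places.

n = 5, Σx = 111, Σy = 1682.02, Σxy = 43260.87, Σx² = 2815
Sxx = Σx² − (Σx)²/n = 2815 − 2464.2 = 350.8
Sxy = Σxy − (Σx)(Σy)/n = 43260.87 − 37340.844 = 5920.026
b = Sxy/Sxx = 5920.026/350.8 = 16.875787
a = ȳ − b·x̄ = 336.404 − 16.875787·22.2 = -38.238466
ŷ(9) = a + b·9 = -38.238466 + 16.875787·9 = 113.643615

113.644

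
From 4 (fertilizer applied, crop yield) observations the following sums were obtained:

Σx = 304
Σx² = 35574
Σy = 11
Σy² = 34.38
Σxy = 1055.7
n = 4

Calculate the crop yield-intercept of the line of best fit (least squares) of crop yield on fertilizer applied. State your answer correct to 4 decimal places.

Sxx = Σx² − (Σx)²/n = 35574 − 23104 = 12470
Sxy = Σxy − (Σx)(Σy)/n = 1055.7 − 836 = 219.7
b = Sxy/Sxx = 219.7/12470 = 0.017618
a = ȳ − b·x̄ = 2.75 − 0.017618·76 = 1.411010

1.4110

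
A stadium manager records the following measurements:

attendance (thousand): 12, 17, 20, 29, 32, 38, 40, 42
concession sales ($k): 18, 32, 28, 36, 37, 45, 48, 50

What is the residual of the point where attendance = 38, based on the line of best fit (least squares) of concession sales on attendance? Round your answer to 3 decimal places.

n = 8, Σx = 230, Σy = 294, Σxy = 9278, Σx² = 7506
Sxx = Σx² − (Σx)²/n = 7506 − 6612.5 = 893.5
Sxy = Σxy − (Σx)(Σy)/n = 9278 − 8452.5 = 825.5
b = Sxy/Sxx = 825.5/893.5 = 0.923895
a = ȳ − b·x̄ = 36.75 − 0.923895·28.75 = 10.188025
ŷ(38) = 10.188025 + 0.923895·38 = 45.296027
residual = y − ŷ = 45 − 45.296027 = -0.296027

-0.296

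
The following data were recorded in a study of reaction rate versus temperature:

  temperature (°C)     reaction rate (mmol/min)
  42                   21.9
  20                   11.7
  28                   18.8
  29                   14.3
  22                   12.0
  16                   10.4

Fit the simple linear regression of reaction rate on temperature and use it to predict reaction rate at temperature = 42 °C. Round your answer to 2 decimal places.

22.14

n = 6, Σx = 157, Σy = 89.1, Σxy = 2525.3, Σx² = 4529
Sxx = Σx² − (Σx)²/n = 4529 − 4108.166667 = 420.833333
Sxy = Σxy − (Σx)(Σy)/n = 2525.3 − 2331.45 = 193.85
b = Sxy/Sxx = 193.85/420.833333 = 0.460634
a = ȳ − b·x̄ = 14.85 − 0.460634·26.166667 = 2.796752
ŷ(42) = a + b·42 = 2.796752 + 0.460634·42 = 22.143366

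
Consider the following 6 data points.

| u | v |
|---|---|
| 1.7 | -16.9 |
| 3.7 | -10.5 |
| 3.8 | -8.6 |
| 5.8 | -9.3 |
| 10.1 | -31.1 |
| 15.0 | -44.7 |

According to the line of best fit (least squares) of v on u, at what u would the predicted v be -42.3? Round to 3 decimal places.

14.985

n = 6, Σx = 40.1, Σy = -121.1, Σxy = -1138.81, Σx² = 391.67
Sxx = Σx² − (Σx)²/n = 391.67 − 268.001667 = 123.668333
Sxy = Σxy − (Σx)(Σy)/n = -1138.81 − (-809.351667) = -329.458333
b = Sxy/Sxx = -329.458333/123.668333 = -2.664048
a = ȳ − b·x̄ = -20.183333 − (-2.664048)·6.683333 = -2.378615
Set a + b·x = -42.3: x = (-42.3 − (-2.378615)) / (-2.664048) = 14.985237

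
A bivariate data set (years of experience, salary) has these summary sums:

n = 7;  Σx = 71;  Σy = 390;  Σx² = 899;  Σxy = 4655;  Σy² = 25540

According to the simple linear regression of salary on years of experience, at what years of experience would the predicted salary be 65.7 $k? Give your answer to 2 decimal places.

Sxx = Σx² − (Σx)²/n = 899 − 720.142857 = 178.857143
Sxy = Σxy − (Σx)(Σy)/n = 4655 − 3955.714286 = 699.285714
b = Sxy/Sxx = 699.285714/178.857143 = 3.909744
a = ȳ − b·x̄ = 55.714286 − 3.909744·10.142857 = 16.058307
Set a + b·x = 65.7: x = (65.7 − 16.058307) / 3.909744 = 12.696915

12.70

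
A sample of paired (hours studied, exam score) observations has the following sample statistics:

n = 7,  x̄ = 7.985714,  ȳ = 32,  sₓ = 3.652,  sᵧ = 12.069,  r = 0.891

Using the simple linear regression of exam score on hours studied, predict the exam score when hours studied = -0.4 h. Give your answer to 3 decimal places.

b = r · sᵧ/sₓ = 0.891 · 12.069/3.652 = 2.944545
a = ȳ − b·x̄ = 32 − 2.944545·7.985714 = 8.485704
ŷ(-0.4) = a + b·-0.4 = 8.485704 + 2.944545·(-0.4) = 7.307886

7.308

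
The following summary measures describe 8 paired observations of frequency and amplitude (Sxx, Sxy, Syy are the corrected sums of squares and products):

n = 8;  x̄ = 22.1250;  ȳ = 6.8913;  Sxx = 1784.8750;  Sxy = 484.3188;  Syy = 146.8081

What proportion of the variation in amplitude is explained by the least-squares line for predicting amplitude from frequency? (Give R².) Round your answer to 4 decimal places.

0.8952

R² = Sxy²/(Sxx·Syy) = (484.3188)²/(1784.875·146.8081) = 0.895169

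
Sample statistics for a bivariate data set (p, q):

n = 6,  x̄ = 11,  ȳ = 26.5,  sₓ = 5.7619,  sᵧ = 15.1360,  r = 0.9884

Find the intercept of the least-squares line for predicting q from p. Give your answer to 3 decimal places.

b = r · sᵧ/sₓ = 0.9884 · 15.136/5.7619 = 2.596439
a = ȳ − b·x̄ = 26.5 − 2.596439·11 = -2.060830

-2.061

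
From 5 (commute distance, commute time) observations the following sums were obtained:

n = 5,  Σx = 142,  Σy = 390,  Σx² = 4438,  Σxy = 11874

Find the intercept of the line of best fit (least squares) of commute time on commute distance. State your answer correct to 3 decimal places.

Sxx = Σx² − (Σx)²/n = 4438 − 4032.8 = 405.2
Sxy = Σxy − (Σx)(Σy)/n = 11874 − 11076 = 798
b = Sxy/Sxx = 798/405.2 = 1.969398
a = ȳ − b·x̄ = 78 − 1.969398·28.4 = 22.069102

22.069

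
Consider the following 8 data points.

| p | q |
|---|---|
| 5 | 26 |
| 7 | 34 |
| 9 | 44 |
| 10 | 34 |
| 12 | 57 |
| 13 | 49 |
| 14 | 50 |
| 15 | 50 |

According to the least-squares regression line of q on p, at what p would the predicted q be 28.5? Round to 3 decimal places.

4.965

n = 8, Σx = 85, Σy = 344, Σxy = 3875, Σx² = 989
Sxx = Σx² − (Σx)²/n = 989 − 903.125 = 85.875
Sxy = Σxy − (Σx)(Σy)/n = 3875 − 3655 = 220
b = Sxy/Sxx = 220/85.875 = 2.561863
a = ȳ − b·x̄ = 43 − 2.561863·10.625 = 15.780204
Set a + b·x = 28.5: x = (28.5 − 15.780204) / 2.561863 = 4.965057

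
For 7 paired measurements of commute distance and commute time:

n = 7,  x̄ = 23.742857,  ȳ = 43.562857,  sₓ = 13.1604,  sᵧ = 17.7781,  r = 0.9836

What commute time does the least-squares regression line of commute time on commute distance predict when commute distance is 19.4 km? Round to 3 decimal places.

b = r · sᵧ/sₓ = 0.9836 · 17.7781/13.1604 = 1.328724
a = ȳ − b·x̄ = 43.562857 − 1.328724·23.742857 = 12.015153
ŷ(19.4) = a + b·19.4 = 12.015153 + 1.328724·19.4 = 37.792399

37.792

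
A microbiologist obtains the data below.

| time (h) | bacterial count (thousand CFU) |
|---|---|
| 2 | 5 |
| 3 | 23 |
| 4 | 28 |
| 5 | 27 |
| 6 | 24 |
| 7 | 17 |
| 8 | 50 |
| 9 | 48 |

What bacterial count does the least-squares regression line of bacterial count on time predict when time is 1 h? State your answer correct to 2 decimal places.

6.32

n = 8, Σx = 44, Σy = 222, Σxy = 1421, Σx² = 284
Sxx = Σx² − (Σx)²/n = 284 − 242 = 42
Sxy = Σxy − (Σx)(Σy)/n = 1421 − 1221 = 200
b = Sxy/Sxx = 200/42 = 4.761905
a = ȳ − b·x̄ = 27.75 − 4.761905·5.5 = 1.559524
ŷ(1) = a + b·1 = 1.559524 + 4.761905·1 = 6.321429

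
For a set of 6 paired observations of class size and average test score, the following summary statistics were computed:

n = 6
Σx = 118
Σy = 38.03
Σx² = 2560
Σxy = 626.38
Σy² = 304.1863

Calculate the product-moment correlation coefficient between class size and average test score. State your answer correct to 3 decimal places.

-0.989

Sxx = Σx² − (Σx)²/n = 2560 − 2320.666667 = 239.333333
Sxy = Σxy − (Σx)(Σy)/n = 626.38 − 747.923333 = -121.543333
Syy = Σy² − (Σy)²/n = 304.1863 − 241.046817 = 63.139483
r = Sxy/√(Sxx·Syy) = -121.543333/√(15111.383011) = -121.543333/122.928365 = -0.988733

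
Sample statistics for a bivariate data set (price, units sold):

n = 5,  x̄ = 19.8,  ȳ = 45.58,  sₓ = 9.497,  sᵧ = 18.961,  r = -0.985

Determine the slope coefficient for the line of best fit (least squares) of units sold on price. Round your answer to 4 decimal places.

-1.9666

b = r · sᵧ/sₓ = -0.985 · 18.961/9.497 = -1.966577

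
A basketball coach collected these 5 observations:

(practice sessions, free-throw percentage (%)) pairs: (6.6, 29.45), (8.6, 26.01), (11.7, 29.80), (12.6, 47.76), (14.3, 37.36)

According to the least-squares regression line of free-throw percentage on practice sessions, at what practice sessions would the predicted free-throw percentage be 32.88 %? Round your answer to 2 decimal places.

10.09

n = 5, Σx = 53.8, Σy = 170.38, Σxy = 1902.74, Σx² = 617.66
Sxx = Σx² − (Σx)²/n = 617.66 − 578.888 = 38.772
Sxy = Σxy − (Σx)(Σy)/n = 1902.74 − 1833.2888 = 69.4512
b = Sxy/Sxx = 69.4512/38.772 = 1.791272
a = ȳ − b·x̄ = 34.076 − 1.791272·10.76 = 14.801913
Set a + b·x = 32.88: x = (32.88 − 14.801913) / 1.791272 = 10.092318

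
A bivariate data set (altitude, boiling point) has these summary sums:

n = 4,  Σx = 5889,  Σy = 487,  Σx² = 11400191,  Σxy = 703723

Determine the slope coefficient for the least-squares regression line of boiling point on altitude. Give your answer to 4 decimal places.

-0.0049

Sxx = Σx² − (Σx)²/n = 11400191 − 8670080.25 = 2730110.75
Sxy = Σxy − (Σx)(Σy)/n = 703723 − 716985.75 = -13262.75
b = Sxy/Sxx = -13262.75/2730110.75 = -0.004858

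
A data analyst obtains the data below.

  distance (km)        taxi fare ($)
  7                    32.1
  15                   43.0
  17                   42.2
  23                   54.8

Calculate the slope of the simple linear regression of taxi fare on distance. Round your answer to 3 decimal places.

1.374

n = 4, Σx = 62, Σy = 172.1, Σxy = 2847.5, Σx² = 1092
Sxx = Σx² − (Σx)²/n = 1092 − 961 = 131
Sxy = Σxy − (Σx)(Σy)/n = 2847.5 − 2667.55 = 179.95
b = Sxy/Sxx = 179.95/131 = 1.373664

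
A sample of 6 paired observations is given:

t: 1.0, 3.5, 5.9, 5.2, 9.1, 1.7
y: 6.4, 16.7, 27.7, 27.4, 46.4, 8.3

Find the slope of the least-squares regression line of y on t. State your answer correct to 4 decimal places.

n = 6, Σx = 26.4, Σy = 132.9, Σxy = 807.11, Σx² = 160.8
Sxx = Σx² − (Σx)²/n = 160.8 − 116.16 = 44.64
Sxy = Σxy − (Σx)(Σy)/n = 807.11 − 584.76 = 222.35
b = Sxy/Sxx = 222.35/44.64 = 4.980959

4.9810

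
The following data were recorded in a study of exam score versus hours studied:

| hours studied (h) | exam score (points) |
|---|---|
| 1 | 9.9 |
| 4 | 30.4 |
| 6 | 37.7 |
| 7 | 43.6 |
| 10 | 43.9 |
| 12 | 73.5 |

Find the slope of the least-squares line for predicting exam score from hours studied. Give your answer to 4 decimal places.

n = 6, Σx = 40, Σy = 239, Σxy = 1983.9, Σx² = 346
Sxx = Σx² − (Σx)²/n = 346 − 266.666667 = 79.333333
Sxy = Σxy − (Σx)(Σy)/n = 1983.9 − 1593.333333 = 390.566667
b = Sxy/Sxx = 390.566667/79.333333 = 4.923109

4.9231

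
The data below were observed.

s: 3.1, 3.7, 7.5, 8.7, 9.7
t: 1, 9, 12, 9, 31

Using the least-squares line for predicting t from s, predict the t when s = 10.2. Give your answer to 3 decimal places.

n = 5, Σx = 32.7, Σy = 62, Σxy = 505.4, Σx² = 249.33
Sxx = Σx² − (Σx)²/n = 249.33 − 213.858 = 35.472
Sxy = Σxy − (Σx)(Σy)/n = 505.4 − 405.48 = 99.92
b = Sxy/Sxx = 99.92/35.472 = 2.816870
a = ȳ − b·x̄ = 12.4 − 2.816870·6.54 = -6.022327
ŷ(10.2) = a + b·10.2 = -6.022327 + 2.816870·10.2 = 22.709743

22.710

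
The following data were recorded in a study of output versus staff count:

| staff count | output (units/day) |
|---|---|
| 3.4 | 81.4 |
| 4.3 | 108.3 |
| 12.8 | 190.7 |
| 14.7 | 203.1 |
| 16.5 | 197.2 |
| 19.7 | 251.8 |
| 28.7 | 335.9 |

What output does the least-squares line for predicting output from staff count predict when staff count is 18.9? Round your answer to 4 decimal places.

n = 7, Σx = 100.1, Σy = 1368.4, Σxy = 24023.57, Σx² = 1894.01
Sxx = Σx² − (Σx)²/n = 1894.01 − 1431.43 = 462.58
Sxy = Σxy − (Σx)(Σy)/n = 24023.57 − 19568.12 = 4455.45
b = Sxy/Sxx = 4455.45/462.58 = 9.631739
a = ȳ − b·x̄ = 195.485714 − 9.631739·14.3 = 57.751841
ŷ(18.9) = a + b·18.9 = 57.751841 + 9.631739·18.9 = 239.791715

239.7917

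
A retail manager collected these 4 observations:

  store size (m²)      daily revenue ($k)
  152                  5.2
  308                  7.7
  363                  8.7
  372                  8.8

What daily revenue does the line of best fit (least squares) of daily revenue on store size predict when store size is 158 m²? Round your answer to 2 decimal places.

5.29

n = 4, Σx = 1195, Σy = 30.4, Σxy = 9593.7, Σx² = 388121
Sxx = Σx² − (Σx)²/n = 388121 − 357006.25 = 31114.75
Sxy = Σxy − (Σx)(Σy)/n = 9593.7 − 9082 = 511.7
b = Sxy/Sxx = 511.7/31114.75 = 0.016446
a = ȳ − b·x̄ = 7.6 − 0.016446·298.75 = 2.686884
ŷ(158) = a + b·158 = 2.686884 + 0.016446·158 = 5.285285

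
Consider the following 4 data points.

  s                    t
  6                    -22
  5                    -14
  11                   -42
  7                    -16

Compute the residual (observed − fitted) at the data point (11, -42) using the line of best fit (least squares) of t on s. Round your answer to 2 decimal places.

-1.42

n = 4, Σx = 29, Σy = -94, Σxy = -776, Σx² = 231
Sxx = Σx² − (Σx)²/n = 231 − 210.25 = 20.75
Sxy = Σxy − (Σx)(Σy)/n = -776 − (-681.5) = -94.5
b = Sxy/Sxx = -94.5/20.75 = -4.554217
a = ȳ − b·x̄ = -23.5 − (-4.554217)·7.25 = 9.518072
ŷ(11) = 9.518072 + (-4.554217)·11 = -40.578313
residual = y − ŷ = -42 − (-40.578313) = -1.421687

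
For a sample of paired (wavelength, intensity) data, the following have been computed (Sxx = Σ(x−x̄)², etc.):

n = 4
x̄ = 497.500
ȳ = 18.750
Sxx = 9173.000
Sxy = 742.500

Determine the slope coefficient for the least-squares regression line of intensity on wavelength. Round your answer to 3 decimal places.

0.081

b = Sxy/Sxx = 742.5/9173 = 0.080944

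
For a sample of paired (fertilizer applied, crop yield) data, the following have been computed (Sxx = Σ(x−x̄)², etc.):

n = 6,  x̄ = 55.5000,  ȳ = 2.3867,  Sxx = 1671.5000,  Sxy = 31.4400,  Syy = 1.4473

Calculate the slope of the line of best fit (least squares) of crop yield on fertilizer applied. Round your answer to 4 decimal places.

b = Sxy/Sxx = 31.44/1671.5 = 0.018809

0.0188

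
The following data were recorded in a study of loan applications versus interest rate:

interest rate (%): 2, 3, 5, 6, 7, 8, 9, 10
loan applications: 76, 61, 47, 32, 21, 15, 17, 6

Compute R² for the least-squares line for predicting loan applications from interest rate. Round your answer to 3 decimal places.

n = 8, Σx = 50, Σy = 275, Σxy = 1242, Σx² = 368, Σy² = 13721
Sxx = Σx² − (Σx)²/n = 368 − 312.5 = 55.5
Sxy = Σxy − (Σx)(Σy)/n = 1242 − 1718.75 = -476.75
Syy = Σy² − (Σy)²/n = 13721 − 9453.125 = 4267.875
R² = Sxy²/(Sxx·Syy) = (-476.75)²/(55.5·4267.875) = 0.959570

0.960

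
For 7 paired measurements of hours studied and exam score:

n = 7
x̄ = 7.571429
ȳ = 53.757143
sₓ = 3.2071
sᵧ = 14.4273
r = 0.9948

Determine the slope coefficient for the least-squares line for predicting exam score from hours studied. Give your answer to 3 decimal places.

b = r · sᵧ/sₓ = 0.9948 · 14.4273/3.2071 = 4.475158

4.475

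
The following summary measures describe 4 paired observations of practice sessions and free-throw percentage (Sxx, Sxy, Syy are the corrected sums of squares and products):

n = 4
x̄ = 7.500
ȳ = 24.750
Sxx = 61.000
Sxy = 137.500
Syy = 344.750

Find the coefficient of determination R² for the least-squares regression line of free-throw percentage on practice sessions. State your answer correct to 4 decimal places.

0.8990

R² = Sxy²/(Sxx·Syy) = (137.5)²/(61·344.75) = 0.899024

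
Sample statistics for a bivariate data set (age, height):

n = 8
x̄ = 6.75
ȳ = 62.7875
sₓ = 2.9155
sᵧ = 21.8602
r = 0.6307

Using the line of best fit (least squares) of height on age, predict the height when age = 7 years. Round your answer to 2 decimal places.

b = r · sᵧ/sₓ = 0.6307 · 21.8602/2.9155 = 4.728941
a = ȳ − b·x̄ = 62.7875 − 4.728941·6.75 = 30.867147
ŷ(7) = a + b·7 = 30.867147 + 4.728941·7 = 63.969735

63.97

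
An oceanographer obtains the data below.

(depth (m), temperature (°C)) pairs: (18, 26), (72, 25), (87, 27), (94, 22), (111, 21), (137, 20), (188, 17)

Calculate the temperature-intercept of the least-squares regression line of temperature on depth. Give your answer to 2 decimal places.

n = 7, Σx = 707, Σy = 158, Σxy = 14952, Σx² = 88347
Sxx = Σx² − (Σx)²/n = 88347 − 71407 = 16940
Sxy = Σxy − (Σx)(Σy)/n = 14952 − 15958 = -1006
b = Sxy/Sxx = -1006/16940 = -0.059386
a = ȳ − b·x̄ = 22.571429 − (-0.059386)·101 = 28.569421

28.57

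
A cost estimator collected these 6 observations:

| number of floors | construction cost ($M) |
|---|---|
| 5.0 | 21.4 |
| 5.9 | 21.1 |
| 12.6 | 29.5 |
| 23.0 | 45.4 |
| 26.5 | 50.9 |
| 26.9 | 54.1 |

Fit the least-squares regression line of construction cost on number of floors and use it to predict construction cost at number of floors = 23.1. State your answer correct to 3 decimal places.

46.532

n = 6, Σx = 99.9, Σy = 222.4, Σxy = 4451.53, Σx² = 2173.43
Sxx = Σx² − (Σx)²/n = 2173.43 − 1663.335 = 510.095
Sxy = Σxy − (Σx)(Σy)/n = 4451.53 − 3702.96 = 748.57
b = Sxy/Sxx = 748.57/510.095 = 1.467511
a = ȳ − b·x̄ = 37.066667 − 1.467511·16.65 = 12.632609
ŷ(23.1) = a + b·23.1 = 12.632609 + 1.467511·23.1 = 46.532112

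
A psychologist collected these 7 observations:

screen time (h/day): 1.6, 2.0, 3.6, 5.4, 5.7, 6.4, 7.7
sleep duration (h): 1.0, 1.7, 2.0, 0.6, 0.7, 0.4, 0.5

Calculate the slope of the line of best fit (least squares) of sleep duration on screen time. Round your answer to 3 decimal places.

n = 7, Σx = 32.4, Σy = 6.9, Σxy = 25.84, Σx² = 181.42
Sxx = Σx² − (Σx)²/n = 181.42 − 149.965714 = 31.454286
Sxy = Σxy − (Σx)(Σy)/n = 25.84 − 31.937143 = -6.097143
b = Sxy/Sxx = -6.097143/31.454286 = -0.193841

-0.194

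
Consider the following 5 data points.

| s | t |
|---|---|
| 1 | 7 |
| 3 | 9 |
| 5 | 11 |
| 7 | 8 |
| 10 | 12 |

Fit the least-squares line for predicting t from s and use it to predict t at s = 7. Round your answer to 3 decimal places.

n = 5, Σx = 26, Σy = 47, Σxy = 265, Σx² = 184
Sxx = Σx² − (Σx)²/n = 184 − 135.2 = 48.8
Sxy = Σxy − (Σx)(Σy)/n = 265 − 244.4 = 20.6
b = Sxy/Sxx = 20.6/48.8 = 0.422131
a = ȳ − b·x̄ = 9.4 − 0.422131·5.2 = 7.204918
ŷ(7) = a + b·7 = 7.204918 + 0.422131·7 = 10.159836

10.160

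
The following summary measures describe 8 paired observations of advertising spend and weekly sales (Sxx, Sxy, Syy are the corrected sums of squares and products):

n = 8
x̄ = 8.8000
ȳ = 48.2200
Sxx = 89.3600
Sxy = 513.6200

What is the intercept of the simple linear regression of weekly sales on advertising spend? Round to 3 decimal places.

-2.360

b = Sxy/Sxx = 513.62/89.36 = 5.747762
a = ȳ − b·x̄ = 48.22 − 5.747762·8.8 = -2.360304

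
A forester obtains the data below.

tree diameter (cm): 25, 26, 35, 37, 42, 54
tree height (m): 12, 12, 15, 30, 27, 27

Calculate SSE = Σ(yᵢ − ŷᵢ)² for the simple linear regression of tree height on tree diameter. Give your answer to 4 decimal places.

n = 6, Σx = 219, Σy = 123, Σxy = 4839, Σx² = 8575, Σy² = 2871
Sxx = Σx² − (Σx)²/n = 8575 − 7993.5 = 581.5
Sxy = Σxy − (Σx)(Σy)/n = 4839 − 4489.5 = 349.5
Syy = Σy² − (Σy)²/n = 2871 − 2521.5 = 349.5
b = Sxy/Sxx = 349.5/581.5 = 0.601032
SSE = Syy − b·Sxy = 349.5 − 0.601032·349.5 = 139.439381

139.4394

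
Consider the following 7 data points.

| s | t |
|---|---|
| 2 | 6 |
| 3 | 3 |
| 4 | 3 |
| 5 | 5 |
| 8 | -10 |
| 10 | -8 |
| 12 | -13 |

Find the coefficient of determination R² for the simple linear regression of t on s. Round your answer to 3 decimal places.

n = 7, Σx = 44, Σy = -14, Σxy = -258, Σx² = 362, Σy² = 412
Sxx = Σx² − (Σx)²/n = 362 − 276.571429 = 85.428571
Sxy = Σxy − (Σx)(Σy)/n = -258 − (-88) = -170
Syy = Σy² − (Σy)²/n = 412 − 28 = 384
R² = Sxy²/(Sxx·Syy) = (-170)²/(85.428571·384) = 0.880975

0.881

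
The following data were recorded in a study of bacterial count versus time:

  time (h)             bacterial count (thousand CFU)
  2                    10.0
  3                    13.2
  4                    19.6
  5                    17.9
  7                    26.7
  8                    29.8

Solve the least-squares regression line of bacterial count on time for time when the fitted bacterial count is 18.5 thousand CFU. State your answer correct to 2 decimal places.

4.51

n = 6, Σx = 29, Σy = 117.2, Σxy = 652.8, Σx² = 167
Sxx = Σx² − (Σx)²/n = 167 − 140.166667 = 26.833333
Sxy = Σxy − (Σx)(Σy)/n = 652.8 − 566.466667 = 86.333333
b = Sxy/Sxx = 86.333333/26.833333 = 3.217391
a = ȳ − b·x̄ = 19.533333 − 3.217391·4.833333 = 3.982609
Set a + b·x = 18.5: x = (18.5 − 3.982609) / 3.217391 = 4.512162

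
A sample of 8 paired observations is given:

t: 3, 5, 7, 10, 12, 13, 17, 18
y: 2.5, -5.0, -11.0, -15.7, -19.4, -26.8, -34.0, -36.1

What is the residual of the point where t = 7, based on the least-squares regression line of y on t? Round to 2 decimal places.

n = 8, Σx = 85, Σy = -145.5, Σxy = -2060.5, Σx² = 1109
Sxx = Σx² − (Σx)²/n = 1109 − 903.125 = 205.875
Sxy = Σxy − (Σx)(Σy)/n = -2060.5 − (-1545.9375) = -514.5625
b = Sxy/Sxx = -514.5625/205.875 = -2.499393
a = ȳ − b·x̄ = -18.1875 − (-2.499393)·10.625 = 8.368549
ŷ(7) = 8.368549 + (-2.499393)·7 = -9.127201
residual = y − ŷ = -11.0 − (-9.127201) = -1.872799

-1.87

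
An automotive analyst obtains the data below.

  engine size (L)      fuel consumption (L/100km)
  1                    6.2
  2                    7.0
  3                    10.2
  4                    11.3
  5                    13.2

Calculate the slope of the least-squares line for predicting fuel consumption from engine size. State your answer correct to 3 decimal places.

1.830

n = 5, Σx = 15, Σy = 47.9, Σxy = 162, Σx² = 55
Sxx = Σx² − (Σx)²/n = 55 − 45 = 10
Sxy = Σxy − (Σx)(Σy)/n = 162 − 143.7 = 18.3
b = Sxy/Sxx = 18.3/10 = 1.83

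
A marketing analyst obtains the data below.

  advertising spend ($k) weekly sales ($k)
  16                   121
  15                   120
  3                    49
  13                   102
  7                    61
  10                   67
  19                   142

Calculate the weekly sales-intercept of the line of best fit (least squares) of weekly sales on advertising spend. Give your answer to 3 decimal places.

n = 7, Σx = 83, Σy = 662, Σxy = 9004, Σx² = 1169
Sxx = Σx² − (Σx)²/n = 1169 − 984.142857 = 184.857143
Sxy = Σxy − (Σx)(Σy)/n = 9004 − 7849.428571 = 1154.571429
b = Sxy/Sxx = 1154.571429/184.857143 = 6.245750
a = ȳ − b·x̄ = 94.571429 − 6.245750·11.857143 = 20.514683

20.515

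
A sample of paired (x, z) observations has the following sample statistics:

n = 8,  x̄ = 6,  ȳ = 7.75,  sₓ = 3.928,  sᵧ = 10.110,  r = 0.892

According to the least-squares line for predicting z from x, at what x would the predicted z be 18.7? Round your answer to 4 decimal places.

b = r · sᵧ/sₓ = 0.892 · 10.11/3.928 = 2.295855
a = ȳ − b·x̄ = 7.75 − 2.295855·6 = -6.025132
Set a + b·x = 18.7: x = (18.7 − (-6.025132)) / 2.295855 = 10.769464

10.7695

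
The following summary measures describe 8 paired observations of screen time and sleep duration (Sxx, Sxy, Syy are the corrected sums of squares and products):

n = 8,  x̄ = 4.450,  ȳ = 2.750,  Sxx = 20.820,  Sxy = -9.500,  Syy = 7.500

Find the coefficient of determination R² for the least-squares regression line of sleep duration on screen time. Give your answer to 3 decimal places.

0.578

R² = Sxy²/(Sxx·Syy) = (-9.5)²/(20.82·7.5) = 0.577970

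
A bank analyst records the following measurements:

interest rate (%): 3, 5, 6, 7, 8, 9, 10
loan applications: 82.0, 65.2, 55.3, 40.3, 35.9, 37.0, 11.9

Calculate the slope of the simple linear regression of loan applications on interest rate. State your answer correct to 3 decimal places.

n = 7, Σx = 48, Σy = 327.6, Σxy = 1925.1, Σx² = 364
Sxx = Σx² − (Σx)²/n = 364 − 329.142857 = 34.857143
Sxy = Σxy − (Σx)(Σy)/n = 1925.1 − 2246.4 = -321.3
b = Sxy/Sxx = -321.3/34.857143 = -9.217623

-9.218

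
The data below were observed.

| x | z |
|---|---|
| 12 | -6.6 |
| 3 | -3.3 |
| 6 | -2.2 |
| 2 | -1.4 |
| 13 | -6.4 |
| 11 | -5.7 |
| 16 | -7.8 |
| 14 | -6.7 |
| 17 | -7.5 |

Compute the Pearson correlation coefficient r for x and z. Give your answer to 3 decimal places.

-0.958

n = 9, Σx = 94, Σy = -47.6, Σxy = -597.1, Σx² = 1224, Σy² = 296.68
Sxx = Σx² − (Σx)²/n = 1224 − 981.777778 = 242.222222
Sxy = Σxy − (Σx)(Σy)/n = -597.1 − (-497.155556) = -99.944444
Syy = Σy² − (Σy)²/n = 296.68 − 251.751111 = 44.928889
r = Sxy/√(Sxx·Syy) = -99.944444/√(10882.775309) = -99.944444/104.320541 = -0.958051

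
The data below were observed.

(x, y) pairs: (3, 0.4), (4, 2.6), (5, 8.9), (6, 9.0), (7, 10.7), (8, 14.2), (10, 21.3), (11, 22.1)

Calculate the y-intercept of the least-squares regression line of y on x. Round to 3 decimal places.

-7.409

n = 8, Σx = 54, Σy = 89.2, Σxy = 754.7, Σx² = 420
Sxx = Σx² − (Σx)²/n = 420 − 364.5 = 55.5
Sxy = Σxy − (Σx)(Σy)/n = 754.7 − 602.1 = 152.6
b = Sxy/Sxx = 152.6/55.5 = 2.749550
a = ȳ − b·x̄ = 11.15 − 2.749550·6.75 = -7.409459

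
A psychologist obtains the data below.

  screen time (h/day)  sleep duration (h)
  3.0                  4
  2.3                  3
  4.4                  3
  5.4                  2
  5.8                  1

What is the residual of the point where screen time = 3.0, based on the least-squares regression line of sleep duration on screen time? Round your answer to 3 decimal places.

0.668

n = 5, Σx = 20.9, Σy = 13, Σxy = 48.7, Σx² = 96.45
Sxx = Σx² − (Σx)²/n = 96.45 − 87.362 = 9.088
Sxy = Σxy − (Σx)(Σy)/n = 48.7 − 54.34 = -5.64
b = Sxy/Sxx = -5.64/9.088 = -0.620599
a = ȳ − b·x̄ = 2.6 − (-0.620599)·4.18 = 5.194102
ŷ(3.0) = 5.194102 + (-0.620599)·3 = 3.332306
residual = y − ŷ = 4 − 3.332306 = 0.667694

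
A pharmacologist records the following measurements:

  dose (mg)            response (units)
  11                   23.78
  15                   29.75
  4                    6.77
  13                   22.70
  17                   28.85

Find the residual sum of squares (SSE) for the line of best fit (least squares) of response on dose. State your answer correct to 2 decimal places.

24.15

n = 5, Σx = 60, Σy = 111.85, Σxy = 1520.46, Σx² = 820, Σy² = 2843.9963
Sxx = Σx² − (Σx)²/n = 820 − 720 = 100
Sxy = Σxy − (Σx)(Σy)/n = 1520.46 − 1342.2 = 178.26
Syy = Σy² − (Σy)²/n = 2843.9963 − 2502.0845 = 341.9118
b = Sxy/Sxx = 178.26/100 = 1.7826
SSE = Syy − b·Sxy = 341.9118 − 1.7826·178.26 = 24.145524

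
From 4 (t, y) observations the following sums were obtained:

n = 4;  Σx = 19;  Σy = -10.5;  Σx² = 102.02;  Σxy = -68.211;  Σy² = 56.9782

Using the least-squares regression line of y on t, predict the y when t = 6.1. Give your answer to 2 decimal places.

-4.73

Sxx = Σx² − (Σx)²/n = 102.02 − 90.25 = 11.77
Sxy = Σxy − (Σx)(Σy)/n = -68.211 − (-49.875) = -18.336
b = Sxy/Sxx = -18.336/11.77 = -1.557859
a = ȳ − b·x̄ = -2.625 − (-1.557859)·4.75 = 4.774830
ŷ(6.1) = a + b·6.1 = 4.774830 + (-1.557859)·6.1 = -4.728110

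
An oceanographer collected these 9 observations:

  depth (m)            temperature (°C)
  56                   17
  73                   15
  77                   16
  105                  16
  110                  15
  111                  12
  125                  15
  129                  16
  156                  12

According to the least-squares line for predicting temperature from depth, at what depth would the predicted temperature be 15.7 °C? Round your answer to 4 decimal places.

81.3838

n = 9, Σx = 942, Σy = 134, Σxy = 13752, Σx² = 106442
Sxx = Σx² − (Σx)²/n = 106442 − 98596 = 7846
Sxy = Σxy − (Σx)(Σy)/n = 13752 − 14025.333333 = -273.333333
b = Sxy/Sxx = -273.333333/7846 = -0.034837
a = ȳ − b·x̄ = 14.888889 − (-0.034837)·104.666667 = 18.535191
Set a + b·x = 15.7: x = (15.7 − 18.535191) / (-0.034837) = 81.383821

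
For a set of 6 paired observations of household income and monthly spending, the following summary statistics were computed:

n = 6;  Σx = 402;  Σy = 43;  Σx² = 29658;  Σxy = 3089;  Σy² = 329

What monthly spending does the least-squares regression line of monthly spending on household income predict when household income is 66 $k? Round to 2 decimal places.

Sxx = Σx² − (Σx)²/n = 29658 − 26934 = 2724
Sxy = Σxy − (Σx)(Σy)/n = 3089 − 2881 = 208
b = Sxy/Sxx = 208/2724 = 0.076358
a = ȳ − b·x̄ = 7.166667 − 0.076358·67 = 2.050661
ŷ(66) = a + b·66 = 2.050661 + 0.076358·66 = 7.090308

7.09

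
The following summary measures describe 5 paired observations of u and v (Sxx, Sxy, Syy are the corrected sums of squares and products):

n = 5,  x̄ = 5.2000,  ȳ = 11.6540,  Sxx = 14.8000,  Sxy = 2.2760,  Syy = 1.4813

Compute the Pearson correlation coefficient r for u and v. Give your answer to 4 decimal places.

0.4861

r = Sxy/√(Sxx·Syy) = 2.276/√(21.92324) = 2.276/4.682226 = 0.486094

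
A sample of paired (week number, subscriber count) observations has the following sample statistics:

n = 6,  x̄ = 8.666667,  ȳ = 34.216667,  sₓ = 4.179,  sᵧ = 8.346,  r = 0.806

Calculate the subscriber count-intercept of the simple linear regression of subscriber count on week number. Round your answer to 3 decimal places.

20.266

b = r · sᵧ/sₓ = 0.806 · 8.346/4.179 = 1.609686
a = ȳ − b·x̄ = 34.216667 − 1.609686·8.666667 = 20.266058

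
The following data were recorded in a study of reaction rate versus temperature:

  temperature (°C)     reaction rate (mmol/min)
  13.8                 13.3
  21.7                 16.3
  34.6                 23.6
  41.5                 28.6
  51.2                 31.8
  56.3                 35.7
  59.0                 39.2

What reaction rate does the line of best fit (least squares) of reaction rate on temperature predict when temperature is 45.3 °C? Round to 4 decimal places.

30.0248

n = 7, Σx = 278.1, Σy = 188.5, Σxy = 8491.58, Σx² = 12852.87
Sxx = Σx² − (Σx)²/n = 12852.87 − 11048.515714 = 1804.354286
Sxy = Σxy − (Σx)(Σy)/n = 8491.58 − 7488.835714 = 1002.744286
b = Sxy/Sxx = 1002.744286/1804.354286 = 0.555736
a = ȳ − b·x̄ = 26.928571 − 0.555736·39.728571 = 4.849982
ŷ(45.3) = a + b·45.3 = 4.849982 + 0.555736·45.3 = 30.024814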